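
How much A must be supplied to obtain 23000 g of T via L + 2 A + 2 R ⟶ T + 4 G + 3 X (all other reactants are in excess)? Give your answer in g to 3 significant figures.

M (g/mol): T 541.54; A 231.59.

n(T) = 23000 / 541.54 = 42.47 mol
n(A) = (2/1) × 42.47 = 84.94 mol
mass = 84.94 × 231.59 = 19670 g

19700 g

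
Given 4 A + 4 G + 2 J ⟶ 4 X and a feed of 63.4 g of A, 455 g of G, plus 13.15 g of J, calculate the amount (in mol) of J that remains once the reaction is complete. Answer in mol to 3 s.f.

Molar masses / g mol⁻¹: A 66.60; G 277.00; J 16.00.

0.346 mol

n(A) = 63.40 / 66.60 = 0.9520 mol
n(G) = 455.0 / 277.00 = 1.643 mol
n(J) = 13.15 / 16.00 = 0.8219 mol
n/ν for A = 0.9520/4 = 0.2380
n/ν for G = 1.643/4 = 0.4108
n/ν for J = 0.8219/2 = 0.4110
Smallest n/ν is A → limiting reagent.
J consumed = (2/4) × 0.9520 = 0.4760 mol
J remaining = 0.8219 − 0.4760 = 0.3459 mol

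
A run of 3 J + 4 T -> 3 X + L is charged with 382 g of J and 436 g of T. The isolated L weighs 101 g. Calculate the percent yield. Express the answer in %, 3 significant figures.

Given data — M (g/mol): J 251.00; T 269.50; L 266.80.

93.6 %

n(J) = 382.0 / 251.00 = 1.522 mol
n(T) = 436.0 / 269.50 = 1.618 mol
n/ν for J = 1.522/3 = 0.5073
n/ν for T = 1.618/4 = 0.4045
Smallest n/ν is T → limiting reagent.
theoretical n(L) = (1/4) × 1.618 = 0.4045 mol → 107.9 g
% yield = 101 / 107.9 × 100 = 93.61 %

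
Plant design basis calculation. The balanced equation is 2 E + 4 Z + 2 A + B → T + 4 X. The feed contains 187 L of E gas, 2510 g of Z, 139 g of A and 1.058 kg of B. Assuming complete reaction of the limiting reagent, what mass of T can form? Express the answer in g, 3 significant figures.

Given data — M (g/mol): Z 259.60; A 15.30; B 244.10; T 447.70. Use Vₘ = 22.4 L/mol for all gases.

1080 g

n(E) = 187.0 / 22.4 = 8.348 mol
n(Z) = 2510 / 259.60 = 9.669 mol
n(A) = 139.0 / 15.30 = 9.085 mol
n(B) = 1.058×1000 / 244.10 = 4.334 mol
n/ν → E: 4.174, Z: 2.417, A: 4.543, B: 4.334; Z is limiting.
n(T) = (1/4) × 9.669 = 2.417 mol
mass = 2.417 × 447.70 = 1082 g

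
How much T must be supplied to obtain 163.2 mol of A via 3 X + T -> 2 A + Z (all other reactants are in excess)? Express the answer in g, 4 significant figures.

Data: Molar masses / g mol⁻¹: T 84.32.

6881 g

n(A) = 163.2 mol
n(T) = (1/2) × 163.2 = 81.60 mol
mass = 81.60 × 84.32 = 6881 g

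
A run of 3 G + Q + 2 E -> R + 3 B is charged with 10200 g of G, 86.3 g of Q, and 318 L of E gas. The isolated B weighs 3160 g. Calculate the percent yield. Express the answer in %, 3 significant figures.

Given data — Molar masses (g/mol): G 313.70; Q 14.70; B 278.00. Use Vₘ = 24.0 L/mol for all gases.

64.5 %

n(G) = 10200 / 313.70 = 32.52 mol
n(Q) = 86.30 / 14.70 = 5.871 mol
n(E) = 318.0 / 24.0 = 13.25 mol
n/ν for G = 32.52/3 = 10.84
n/ν for Q = 5.871/1 = 5.871
n/ν for E = 13.25/2 = 6.625
Smallest n/ν is Q → limiting reagent.
theoretical n(B) = (3/1) × 5.871 = 17.61 mol → 4896 g
% yield = 3160 / 4896 × 100 = 64.54 %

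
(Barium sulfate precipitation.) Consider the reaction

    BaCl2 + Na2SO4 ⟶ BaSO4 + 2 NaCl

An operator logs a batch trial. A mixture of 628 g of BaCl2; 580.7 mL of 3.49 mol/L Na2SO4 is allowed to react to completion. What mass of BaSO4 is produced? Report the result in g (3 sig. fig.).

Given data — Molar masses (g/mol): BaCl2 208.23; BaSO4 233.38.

473 g

n(BaCl2) = 628.0 / 208.23 = 3.016 mol
n(Na2SO4) = 3.49 × 580.7/1000 = 2.027 mol
n/ν for BaCl2 = 3.016/1 = 3.016
n/ν for Na2SO4 = 2.027/1 = 2.027
Smallest n/ν is Na2SO4 → limiting reagent.
n(BaSO4) = (1/1) × 2.027 = 2.027 mol
mass = 2.027 × 233.38 = 473.1 g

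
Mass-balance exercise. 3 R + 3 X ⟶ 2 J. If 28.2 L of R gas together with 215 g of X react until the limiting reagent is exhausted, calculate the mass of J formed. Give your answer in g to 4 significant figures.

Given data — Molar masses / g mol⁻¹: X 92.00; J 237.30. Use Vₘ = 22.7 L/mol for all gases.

196.5 g

n(R) = 28.20 / 22.7 = 1.242 mol
n(X) = 215.0 / 92.00 = 2.337 mol
n/ν for R = 1.242/3 = 0.4140
n/ν for X = 2.337/3 = 0.7790
Smallest n/ν is R → limiting reagent.
n(J) = (2/3) × 1.242 = 0.8280 mol
mass = 0.8280 × 237.30 = 196.5 g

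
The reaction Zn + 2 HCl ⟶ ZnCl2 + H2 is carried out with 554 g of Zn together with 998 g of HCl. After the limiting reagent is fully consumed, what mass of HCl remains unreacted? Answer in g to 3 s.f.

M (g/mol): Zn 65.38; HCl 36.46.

380 g

n(Zn) = 554.0 / 65.38 = 8.474 mol
n(HCl) = 998.0 / 36.46 = 27.37 mol
n/ν for Zn = 8.474/1 = 8.474
n/ν for HCl = 27.37/2 = 13.69
Smallest n/ν is Zn → limiting reagent.
HCl consumed = (2/1) × 8.474 = 16.95 mol
HCl remaining = 27.37 − 16.95 = 10.42 mol
mass = 10.42 × 36.46 = 379.9 g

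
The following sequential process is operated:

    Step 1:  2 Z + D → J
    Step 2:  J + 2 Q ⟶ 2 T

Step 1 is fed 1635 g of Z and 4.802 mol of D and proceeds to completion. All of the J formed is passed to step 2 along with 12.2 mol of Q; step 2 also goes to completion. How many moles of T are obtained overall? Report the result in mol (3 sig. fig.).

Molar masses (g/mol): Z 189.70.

Step 1:
n(Z) = 1635 / 189.70 = 8.619 mol
n(D) = 4.802 mol
n/ν for Z = 8.619/2 = 4.310
n/ν for D = 4.802/1 = 4.802
Smallest n/ν is Z → limiting reagent.
n(J) produced = (1/2) × 8.619 = 4.310 mol
Step 2:
n(J) available = 4.310 mol
n(Q) = 12.20 mol
n/ν for J = 4.310/1 = 4.310
n/ν for Q = 12.20/2 = 6.100
Smallest n/ν is J → limiting reagent.
n(T) = (2/1) × 4.310 = 8.620 mol

8.62 mol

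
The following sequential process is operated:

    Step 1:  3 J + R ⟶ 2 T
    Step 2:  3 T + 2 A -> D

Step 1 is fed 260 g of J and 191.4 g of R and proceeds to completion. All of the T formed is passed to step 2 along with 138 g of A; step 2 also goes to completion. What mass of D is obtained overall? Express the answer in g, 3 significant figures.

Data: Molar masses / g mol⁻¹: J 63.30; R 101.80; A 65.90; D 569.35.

Step 1:
n(J) = 260.0 / 63.30 = 4.107 mol
n(R) = 191.4 / 101.80 = 1.880 mol
n/ν for J = 4.107/3 = 1.369
n/ν for R = 1.880/1 = 1.880
Smallest n/ν is J → limiting reagent.
n(T) produced = (2/3) × 4.107 = 2.738 mol
Step 2:
n(T) available = 2.738 mol
n(A) = 138.0 / 65.90 = 2.094 mol
n/ν for T = 2.738/3 = 0.9127
n/ν for A = 2.094/2 = 1.047
Smallest n/ν is T → limiting reagent.
n(D) = (1/3) × 2.738 = 0.9127 mol
mass = 0.9127 × 569.35 = 519.6 g

520 g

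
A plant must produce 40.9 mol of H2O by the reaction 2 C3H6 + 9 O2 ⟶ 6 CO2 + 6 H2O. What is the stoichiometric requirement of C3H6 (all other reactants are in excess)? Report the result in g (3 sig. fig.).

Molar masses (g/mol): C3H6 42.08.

574 g

n(H2O) = 40.90 mol
n(C3H6) = (2/6) × 40.90 = 13.63 mol
mass = 13.63 × 42.08 = 573.6 g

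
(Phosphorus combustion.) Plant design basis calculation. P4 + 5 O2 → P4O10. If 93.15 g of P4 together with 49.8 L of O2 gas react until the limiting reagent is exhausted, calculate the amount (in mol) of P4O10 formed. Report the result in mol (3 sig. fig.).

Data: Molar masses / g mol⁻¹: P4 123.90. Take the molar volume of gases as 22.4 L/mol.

n(P4) = 93.15 / 123.90 = 0.7518 mol
n(O2) = 49.80 / 22.4 = 2.223 mol
n/ν for P4 = 0.7518/1 = 0.7518
n/ν for O2 = 2.223/5 = 0.4446
Smallest n/ν is O2 → limiting reagent.
n(P4O10) = (1/5) × 2.223 = 0.4446 mol

0.445 mol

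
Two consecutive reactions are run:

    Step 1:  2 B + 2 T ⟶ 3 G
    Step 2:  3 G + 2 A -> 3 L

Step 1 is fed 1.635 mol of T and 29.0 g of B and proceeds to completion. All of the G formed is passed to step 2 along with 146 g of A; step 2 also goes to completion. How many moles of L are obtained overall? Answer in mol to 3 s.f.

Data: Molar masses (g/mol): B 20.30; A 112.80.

Step 1:
n(T) = 1.635 mol
n(B) = 29.00 / 20.30 = 1.429 mol
n/ν for T = 1.635/2 = 0.8175
n/ν for B = 1.429/2 = 0.7145
Smallest n/ν is B → limiting reagent.
n(G) produced = (3/2) × 1.429 = 2.144 mol
Step 2:
n(G) available = 2.144 mol
n(A) = 146.0 / 112.80 = 1.294 mol
n/ν for G = 2.144/3 = 0.7147
n/ν for A = 1.294/2 = 0.6470
Smallest n/ν is A → limiting reagent.
n(L) = (3/2) × 1.294 = 1.941 mol

1.94 mol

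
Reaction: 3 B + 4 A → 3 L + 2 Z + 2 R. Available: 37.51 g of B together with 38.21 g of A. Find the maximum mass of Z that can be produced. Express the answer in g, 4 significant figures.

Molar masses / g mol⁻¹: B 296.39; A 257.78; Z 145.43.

n(B) = 37.51 / 296.39 = 0.1266 mol
n(A) = 38.21 / 257.78 = 0.1482 mol
n/ν for B = 0.1266/3 = 0.04220
n/ν for A = 0.1482/4 = 0.03705
Smallest n/ν is A → limiting reagent.
n(Z) = (2/4) × 0.1482 = 0.07410 mol
mass = 0.07410 × 145.43 = 10.78 g

10.78 g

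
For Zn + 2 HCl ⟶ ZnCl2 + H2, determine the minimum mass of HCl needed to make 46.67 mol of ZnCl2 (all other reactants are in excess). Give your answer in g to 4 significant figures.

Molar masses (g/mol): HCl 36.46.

n(ZnCl2) = 46.67 mol
n(HCl) = (2/1) × 46.67 = 93.34 mol
mass = 93.34 × 36.46 = 3403 g

3403 g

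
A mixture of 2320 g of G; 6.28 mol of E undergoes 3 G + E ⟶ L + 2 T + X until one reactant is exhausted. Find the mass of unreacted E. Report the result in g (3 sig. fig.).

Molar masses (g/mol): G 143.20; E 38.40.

n(G) = 2320 / 143.20 = 16.20 mol
n(E) = 6.280 mol
n/ν → G: 5.400, E: 6.280; G is limiting.
E consumed = (1/3) × 16.20 = 5.400 mol
E remaining = 6.280 − 5.400 = 0.8800 mol
mass = 0.8800 × 38.40 = 33.79 g

33.8 g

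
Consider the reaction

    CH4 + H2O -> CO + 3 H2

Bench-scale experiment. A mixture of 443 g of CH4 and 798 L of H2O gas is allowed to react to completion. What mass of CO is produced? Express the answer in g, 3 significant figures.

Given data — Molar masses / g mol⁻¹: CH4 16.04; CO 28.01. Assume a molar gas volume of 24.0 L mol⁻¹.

774 g

n(CH4) = 443.0 / 16.04 = 27.62 mol
n(H2O) = 798.0 / 24.0 = 33.25 mol
n/ν for CH4 = 27.62/1 = 27.62
n/ν for H2O = 33.25/1 = 33.25
Smallest n/ν is CH4 → limiting reagent.
n(CO) = (1/1) × 27.62 = 27.62 mol
mass = 27.62 × 28.01 = 773.6 g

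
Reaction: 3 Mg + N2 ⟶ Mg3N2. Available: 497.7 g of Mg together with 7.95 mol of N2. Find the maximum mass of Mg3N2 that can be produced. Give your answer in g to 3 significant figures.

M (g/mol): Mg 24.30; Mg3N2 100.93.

689 g

n(Mg) = 497.7 / 24.30 = 20.48 mol
n(N2) = 7.950 mol
n/ν for Mg = 20.48/3 = 6.827
n/ν for N2 = 7.950/1 = 7.950
Smallest n/ν is Mg → limiting reagent.
n(Mg3N2) = (1/3) × 20.48 = 6.827 mol
mass = 6.827 × 100.93 = 689.0 g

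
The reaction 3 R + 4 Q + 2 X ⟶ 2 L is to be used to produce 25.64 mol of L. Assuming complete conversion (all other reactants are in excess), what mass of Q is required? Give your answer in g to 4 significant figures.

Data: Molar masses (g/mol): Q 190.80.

n(L) = 25.64 mol
n(Q) = (4/2) × 25.64 = 51.28 mol
mass = 51.28 × 190.80 = 9784 g

9784 g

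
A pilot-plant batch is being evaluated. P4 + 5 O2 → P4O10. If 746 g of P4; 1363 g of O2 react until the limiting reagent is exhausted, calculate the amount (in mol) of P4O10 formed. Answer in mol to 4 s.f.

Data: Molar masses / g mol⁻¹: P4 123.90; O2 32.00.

6.021 mol

n(P4) = 746.0 / 123.90 = 6.021 mol
n(O2) = 1363 / 32.00 = 42.59 mol
n/ν → P4: 6.021, O2: 8.518; P4 is limiting.
n(P4O10) = (1/1) × 6.021 = 6.021 mol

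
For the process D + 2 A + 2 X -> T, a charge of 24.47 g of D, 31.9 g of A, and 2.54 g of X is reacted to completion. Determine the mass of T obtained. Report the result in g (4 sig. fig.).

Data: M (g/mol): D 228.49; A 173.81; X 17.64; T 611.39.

44.02 g

n(D) = 24.47 / 228.49 = 0.1071 mol
n(A) = 31.90 / 173.81 = 0.1835 mol
n(X) = 2.540 / 17.64 = 0.1440 mol
n/ν for D = 0.1071/1 = 0.1071
n/ν for A = 0.1835/2 = 0.09175
n/ν for X = 0.1440/2 = 0.07200
Smallest n/ν is X → limiting reagent.
n(T) = (1/2) × 0.1440 = 0.07200 mol
mass = 0.07200 × 611.39 = 44.02 g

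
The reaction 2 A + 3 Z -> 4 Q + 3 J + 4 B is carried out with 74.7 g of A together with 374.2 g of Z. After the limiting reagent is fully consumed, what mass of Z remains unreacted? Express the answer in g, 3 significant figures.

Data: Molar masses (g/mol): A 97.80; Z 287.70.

n(A) = 74.70 / 97.80 = 0.7638 mol
n(Z) = 374.2 / 287.70 = 1.301 mol
n/ν → A: 0.3819, Z: 0.4337; A is limiting.
Z consumed = (3/2) × 0.7638 = 1.146 mol
Z remaining = 1.301 − 1.146 = 0.1550 mol
mass = 0.1550 × 287.70 = 44.59 g

44.6 g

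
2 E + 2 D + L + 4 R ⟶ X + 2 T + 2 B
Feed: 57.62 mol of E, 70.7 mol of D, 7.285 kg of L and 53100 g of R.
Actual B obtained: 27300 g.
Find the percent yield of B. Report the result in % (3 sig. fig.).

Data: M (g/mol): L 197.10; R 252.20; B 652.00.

n(E) = 57.62 mol
n(D) = 70.70 mol
n(L) = 7.285×1000 / 197.10 = 36.96 mol
n(R) = 53100 / 252.20 = 210.5 mol
n/ν → E: 28.81, D: 35.35, L: 36.96, R: 52.63; E is limiting.
theoretical n(B) = (2/2) × 57.62 = 57.62 mol → 37570 g
% yield = 27300 / 37570 × 100 = 72.66 %

72.7 %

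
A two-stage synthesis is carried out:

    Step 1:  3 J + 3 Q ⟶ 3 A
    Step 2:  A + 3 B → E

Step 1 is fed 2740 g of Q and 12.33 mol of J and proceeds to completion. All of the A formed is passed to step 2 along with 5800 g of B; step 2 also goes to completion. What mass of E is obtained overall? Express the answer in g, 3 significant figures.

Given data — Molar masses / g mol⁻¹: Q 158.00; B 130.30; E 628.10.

Step 1:
n(Q) = 2740 / 158.00 = 17.34 mol
n(J) = 12.33 mol
n/ν for Q = 17.34/3 = 5.780
n/ν for J = 12.33/3 = 4.110
Smallest n/ν is J → limiting reagent.
n(A) produced = (3/3) × 12.33 = 12.33 mol
Step 2:
n(A) available = 12.33 mol
n(B) = 5800 / 130.30 = 44.51 mol
n/ν for A = 12.33/1 = 12.33
n/ν for B = 44.51/3 = 14.84
Smallest n/ν is A → limiting reagent.
n(E) = (1/1) × 12.33 = 12.33 mol
mass = 12.33 × 628.10 = 7744 g

7740 g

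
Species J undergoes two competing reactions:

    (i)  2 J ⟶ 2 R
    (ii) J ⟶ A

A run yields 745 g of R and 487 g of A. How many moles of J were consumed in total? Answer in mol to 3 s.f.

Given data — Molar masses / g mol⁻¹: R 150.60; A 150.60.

n(R) = 745 / 150.60 = 4.947 mol
n(A) = 487 / 150.60 = 3.234 mol
n(J) via (i) = (2/2)×4.947 = 4.947 mol
n(J) via (ii) = (1/1)×3.234 = 3.234 mol
total n(J) = 4.947 + 3.234 = 8.181 mol

8.18 mol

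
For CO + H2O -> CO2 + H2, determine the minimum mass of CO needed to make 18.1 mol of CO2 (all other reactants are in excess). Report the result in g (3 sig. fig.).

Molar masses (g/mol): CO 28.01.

n(CO2) = 18.10 mol
n(CO) = (1/1) × 18.10 = 18.10 mol
mass = 18.10 × 28.01 = 507.0 g

507 g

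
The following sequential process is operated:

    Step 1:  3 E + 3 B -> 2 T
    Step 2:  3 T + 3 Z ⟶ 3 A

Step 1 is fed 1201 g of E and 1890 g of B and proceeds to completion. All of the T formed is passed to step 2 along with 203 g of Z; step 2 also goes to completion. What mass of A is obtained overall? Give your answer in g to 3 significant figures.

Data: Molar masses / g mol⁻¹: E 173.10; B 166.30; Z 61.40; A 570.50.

1890 g

Step 1:
n(E) = 1201 / 173.10 = 6.938 mol
n(B) = 1890 / 166.30 = 11.37 mol
n/ν for E = 6.938/3 = 2.313
n/ν for B = 11.37/3 = 3.790
Smallest n/ν is E → limiting reagent.
n(T) produced = (2/3) × 6.938 = 4.625 mol
Step 2:
n(T) available = 4.625 mol
n(Z) = 203.0 / 61.40 = 3.306 mol
n/ν for T = 4.625/3 = 1.542
n/ν for Z = 3.306/3 = 1.102
Smallest n/ν is Z → limiting reagent.
n(A) = (3/3) × 3.306 = 3.306 mol
mass = 3.306 × 570.50 = 1886 g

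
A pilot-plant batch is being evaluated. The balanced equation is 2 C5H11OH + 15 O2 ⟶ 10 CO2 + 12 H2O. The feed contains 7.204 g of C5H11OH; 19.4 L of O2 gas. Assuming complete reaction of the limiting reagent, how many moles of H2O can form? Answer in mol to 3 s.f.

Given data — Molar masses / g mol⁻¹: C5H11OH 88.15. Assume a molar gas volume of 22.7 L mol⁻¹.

0.490 mol

n(C5H11OH) = 7.204 / 88.15 = 0.08172 mol
n(O2) = 19.40 / 22.7 = 0.8546 mol
n/ν for C5H11OH = 0.08172/2 = 0.04086
n/ν for O2 = 0.8546/15 = 0.05697
Smallest n/ν is C5H11OH → limiting reagent.
n(H2O) = (12/2) × 0.08172 = 0.4903 mol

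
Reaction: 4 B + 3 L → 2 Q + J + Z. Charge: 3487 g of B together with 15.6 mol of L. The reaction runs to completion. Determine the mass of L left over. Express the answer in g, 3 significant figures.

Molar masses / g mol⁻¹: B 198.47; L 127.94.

310 g

n(B) = 3487 / 198.47 = 17.57 mol
n(L) = 15.60 mol
n/ν for B = 17.57/4 = 4.393
n/ν for L = 15.60/3 = 5.200
Smallest n/ν is B → limiting reagent.
L consumed = (3/4) × 17.57 = 13.18 mol
L remaining = 15.60 − 13.18 = 2.420 mol
mass = 2.420 × 127.94 = 309.6 g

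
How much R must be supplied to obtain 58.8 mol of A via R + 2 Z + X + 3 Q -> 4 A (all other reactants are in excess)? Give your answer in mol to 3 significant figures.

14.7 mol

n(A) = 58.80 mol
n(R) = (1/4) × 58.80 = 14.70 mol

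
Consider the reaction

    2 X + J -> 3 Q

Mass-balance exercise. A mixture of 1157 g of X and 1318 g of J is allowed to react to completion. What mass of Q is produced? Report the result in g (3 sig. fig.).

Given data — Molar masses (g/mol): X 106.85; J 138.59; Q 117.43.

1910 g

n(X) = 1157 / 106.85 = 10.83 mol
n(J) = 1318 / 138.59 = 9.510 mol
n/ν for X = 10.83/2 = 5.415
n/ν for J = 9.510/1 = 9.510
Smallest n/ν is X → limiting reagent.
n(Q) = (3/2) × 10.83 = 16.25 mol
mass = 16.25 × 117.43 = 1908 g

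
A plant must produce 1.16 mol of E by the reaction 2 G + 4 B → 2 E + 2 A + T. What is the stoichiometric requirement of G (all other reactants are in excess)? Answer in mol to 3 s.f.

1.16 mol

n(E) = 1.160 mol
n(G) = (2/2) × 1.160 = 1.160 mol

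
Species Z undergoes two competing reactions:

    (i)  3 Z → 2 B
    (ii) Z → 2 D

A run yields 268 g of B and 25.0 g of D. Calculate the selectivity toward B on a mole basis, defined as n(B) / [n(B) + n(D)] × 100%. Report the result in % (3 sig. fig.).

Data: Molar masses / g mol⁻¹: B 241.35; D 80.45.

n(B) = 268 / 241.35 = 1.110 mol
n(D) = 25.0 / 80.45 = 0.3108 mol
selectivity = 1.110/(1.110+0.3108) × 100 = 78.13 %

78.1 %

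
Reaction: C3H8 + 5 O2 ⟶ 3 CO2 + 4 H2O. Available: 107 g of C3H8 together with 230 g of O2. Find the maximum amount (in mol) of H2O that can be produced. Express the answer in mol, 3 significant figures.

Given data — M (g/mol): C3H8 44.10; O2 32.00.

n(C3H8) = 107.0 / 44.10 = 2.426 mol
n(O2) = 230.0 / 32.00 = 7.188 mol
n/ν → C3H8: 2.426, O2: 1.438; O2 is limiting.
n(H2O) = (4/5) × 7.188 = 5.750 mol

5.75 mol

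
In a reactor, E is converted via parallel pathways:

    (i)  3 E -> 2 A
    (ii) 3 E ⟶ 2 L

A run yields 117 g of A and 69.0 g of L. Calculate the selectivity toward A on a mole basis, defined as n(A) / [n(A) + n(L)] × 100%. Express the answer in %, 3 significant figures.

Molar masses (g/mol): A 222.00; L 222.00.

n(A) = 117 / 222.00 = 0.5270 mol
n(L) = 69.0 / 222.00 = 0.3108 mol
selectivity = 0.5270/(0.5270+0.3108) × 100 = 62.90 %

62.9 %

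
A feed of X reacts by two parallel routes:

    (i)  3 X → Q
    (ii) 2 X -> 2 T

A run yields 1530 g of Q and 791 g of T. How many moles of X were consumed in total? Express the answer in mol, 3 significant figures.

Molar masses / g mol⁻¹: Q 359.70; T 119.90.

n(Q) = 1530 / 359.70 = 4.254 mol
n(T) = 791 / 119.90 = 6.597 mol
n(X) via (i) = (3/1)×4.254 = 12.76 mol
n(X) via (ii) = (2/2)×6.597 = 6.597 mol
total n(X) = 12.76 + 6.597 = 19.36 mol

19.4 mol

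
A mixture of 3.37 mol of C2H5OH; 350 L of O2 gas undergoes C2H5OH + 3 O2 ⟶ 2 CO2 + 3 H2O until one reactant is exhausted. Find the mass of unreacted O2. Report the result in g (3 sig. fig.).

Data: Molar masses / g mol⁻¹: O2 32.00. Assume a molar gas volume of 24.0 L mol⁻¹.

n(C2H5OH) = 3.370 mol
n(O2) = 350.0 / 24.0 = 14.58 mol
n/ν → C2H5OH: 3.370, O2: 4.860; C2H5OH is limiting.
O2 consumed = (3/1) × 3.370 = 10.11 mol
O2 remaining = 14.58 − 10.11 = 4.470 mol
mass = 4.470 × 32.00 = 143.0 g

143 g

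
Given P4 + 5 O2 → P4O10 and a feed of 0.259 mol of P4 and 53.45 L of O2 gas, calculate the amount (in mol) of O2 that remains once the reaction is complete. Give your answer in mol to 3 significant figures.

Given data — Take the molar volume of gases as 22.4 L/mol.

n(P4) = 0.2590 mol
n(O2) = 53.45 / 22.4 = 2.386 mol
n/ν → P4: 0.2590, O2: 0.4772; P4 is limiting.
O2 consumed = (5/1) × 0.2590 = 1.295 mol
O2 remaining = 2.386 − 1.295 = 1.091 mol

1.09 mol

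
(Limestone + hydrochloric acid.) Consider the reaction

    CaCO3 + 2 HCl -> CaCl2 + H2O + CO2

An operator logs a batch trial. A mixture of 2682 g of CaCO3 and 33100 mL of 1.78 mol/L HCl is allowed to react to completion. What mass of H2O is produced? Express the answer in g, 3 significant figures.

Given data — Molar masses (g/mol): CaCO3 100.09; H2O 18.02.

n(CaCO3) = 2682 / 100.09 = 26.80 mol
n(HCl) = 1.78 × 33100/1000 = 58.92 mol
n/ν for CaCO3 = 26.80/1 = 26.80
n/ν for HCl = 58.92/2 = 29.46
Smallest n/ν is CaCO3 → limiting reagent.
n(H2O) = (1/1) × 26.80 = 26.80 mol
mass = 26.80 × 18.02 = 482.9 g

483 g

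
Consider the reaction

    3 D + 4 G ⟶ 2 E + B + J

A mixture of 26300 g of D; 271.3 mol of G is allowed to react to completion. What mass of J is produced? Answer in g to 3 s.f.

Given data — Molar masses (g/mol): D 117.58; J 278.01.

n(D) = 26300 / 117.58 = 223.7 mol
n(G) = 271.3 mol
n/ν for D = 223.7/3 = 74.57
n/ν for G = 271.3/4 = 67.83
Smallest n/ν is G → limiting reagent.
n(J) = (1/4) × 271.3 = 67.83 mol
mass = 67.83 × 278.01 = 18860 g

18900 g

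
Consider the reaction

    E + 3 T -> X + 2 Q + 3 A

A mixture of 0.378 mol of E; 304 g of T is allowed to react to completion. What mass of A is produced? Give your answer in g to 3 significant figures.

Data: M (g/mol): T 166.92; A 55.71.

63.2 g

n(E) = 0.3780 mol
n(T) = 304.0 / 166.92 = 1.821 mol
n/ν for E = 0.3780/1 = 0.3780
n/ν for T = 1.821/3 = 0.6070
Smallest n/ν is E → limiting reagent.
n(A) = (3/1) × 0.3780 = 1.134 mol
mass = 1.134 × 55.71 = 63.18 g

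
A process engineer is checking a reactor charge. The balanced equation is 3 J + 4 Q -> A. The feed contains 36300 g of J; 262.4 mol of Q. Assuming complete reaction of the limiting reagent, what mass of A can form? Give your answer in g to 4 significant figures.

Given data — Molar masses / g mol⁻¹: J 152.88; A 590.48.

38740 g

n(J) = 36300 / 152.88 = 237.4 mol
n(Q) = 262.4 mol
n/ν for J = 237.4/3 = 79.13
n/ν for Q = 262.4/4 = 65.60
Smallest n/ν is Q → limiting reagent.
n(A) = (1/4) × 262.4 = 65.60 mol
mass = 65.60 × 590.48 = 38740 g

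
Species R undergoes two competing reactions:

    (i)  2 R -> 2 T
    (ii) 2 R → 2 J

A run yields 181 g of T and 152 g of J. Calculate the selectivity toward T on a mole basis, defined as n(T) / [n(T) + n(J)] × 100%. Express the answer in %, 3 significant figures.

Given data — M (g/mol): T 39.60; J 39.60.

54.4 %

n(T) = 181 / 39.60 = 4.571 mol
n(J) = 152 / 39.60 = 3.838 mol
selectivity = 4.571/(4.571+3.838) × 100 = 54.36 %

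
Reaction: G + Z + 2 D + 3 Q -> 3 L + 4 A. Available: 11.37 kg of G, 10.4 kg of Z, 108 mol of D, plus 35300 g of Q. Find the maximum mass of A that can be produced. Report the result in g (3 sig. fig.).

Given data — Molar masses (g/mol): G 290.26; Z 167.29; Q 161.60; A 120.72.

18900 g

n(G) = 11.37×1000 / 290.26 = 39.17 mol
n(Z) = 10.40×1000 / 167.29 = 62.17 mol
n(D) = 108.0 mol
n(Q) = 35300 / 161.60 = 218.4 mol
n/ν → G: 39.17, Z: 62.17, D: 54.00, Q: 72.80; G is limiting.
n(A) = (4/1) × 39.17 = 156.7 mol
mass = 156.7 × 120.72 = 18920 g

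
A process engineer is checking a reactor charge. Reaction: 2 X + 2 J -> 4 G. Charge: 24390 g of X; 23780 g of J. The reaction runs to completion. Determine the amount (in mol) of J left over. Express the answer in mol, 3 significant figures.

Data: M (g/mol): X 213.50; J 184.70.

14.5 mol

n(X) = 24390 / 213.50 = 114.2 mol
n(J) = 23780 / 184.70 = 128.7 mol
n/ν for X = 114.2/2 = 57.10
n/ν for J = 128.7/2 = 64.35
Smallest n/ν is X → limiting reagent.
J consumed = (2/2) × 114.2 = 114.2 mol
J remaining = 128.7 − 114.2 = 14.50 mol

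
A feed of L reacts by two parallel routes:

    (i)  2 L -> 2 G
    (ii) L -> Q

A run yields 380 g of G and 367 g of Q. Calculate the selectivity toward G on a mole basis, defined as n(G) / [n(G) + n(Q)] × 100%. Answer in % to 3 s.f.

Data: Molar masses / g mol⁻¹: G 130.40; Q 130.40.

n(G) = 380 / 130.40 = 2.914 mol
n(Q) = 367 / 130.40 = 2.814 mol
selectivity = 2.914/(2.914+2.814) × 100 = 50.87 %

50.9 %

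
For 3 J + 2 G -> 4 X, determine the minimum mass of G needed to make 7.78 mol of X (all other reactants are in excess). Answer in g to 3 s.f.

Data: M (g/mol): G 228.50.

n(X) = 7.780 mol
n(G) = (2/4) × 7.780 = 3.890 mol
mass = 3.890 × 228.50 = 888.9 g

889 g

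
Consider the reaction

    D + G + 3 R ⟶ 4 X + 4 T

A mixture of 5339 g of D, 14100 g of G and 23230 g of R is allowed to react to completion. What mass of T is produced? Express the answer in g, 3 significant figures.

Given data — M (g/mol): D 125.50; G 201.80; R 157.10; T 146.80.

n(D) = 5339 / 125.50 = 42.54 mol
n(G) = 14100 / 201.80 = 69.87 mol
n(R) = 23230 / 157.10 = 147.9 mol
n/ν for D = 42.54/1 = 42.54
n/ν for G = 69.87/1 = 69.87
n/ν for R = 147.9/3 = 49.30
Smallest n/ν is D → limiting reagent.
n(T) = (4/1) × 42.54 = 170.2 mol
mass = 170.2 × 146.80 = 24990 g

25000 g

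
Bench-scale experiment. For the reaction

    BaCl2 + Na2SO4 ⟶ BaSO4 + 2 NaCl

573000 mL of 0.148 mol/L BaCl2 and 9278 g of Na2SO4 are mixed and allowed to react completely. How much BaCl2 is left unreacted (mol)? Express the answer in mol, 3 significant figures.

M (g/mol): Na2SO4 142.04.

19.5 mol

n(BaCl2) = 0.148 × 573000/1000 = 84.80 mol
n(Na2SO4) = 9278 / 142.04 = 65.32 mol
n/ν for BaCl2 = 84.80/1 = 84.80
n/ν for Na2SO4 = 65.32/1 = 65.32
Smallest n/ν is Na2SO4 → limiting reagent.
BaCl2 consumed = (1/1) × 65.32 = 65.32 mol
BaCl2 remaining = 84.80 − 65.32 = 19.48 mol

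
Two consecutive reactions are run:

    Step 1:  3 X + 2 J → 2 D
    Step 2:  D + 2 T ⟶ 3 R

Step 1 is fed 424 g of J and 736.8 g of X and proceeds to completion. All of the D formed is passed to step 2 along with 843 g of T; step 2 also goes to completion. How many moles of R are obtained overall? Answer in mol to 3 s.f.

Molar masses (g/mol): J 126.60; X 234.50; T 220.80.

Step 1:
n(J) = 424.0 / 126.60 = 3.349 mol
n(X) = 736.8 / 234.50 = 3.142 mol
n/ν → J: 1.675, X: 1.047; X is limiting.
n(D) produced = (2/3) × 3.142 = 2.095 mol
Step 2:
n(D) available = 2.095 mol
n(T) = 843.0 / 220.80 = 3.818 mol
n/ν → D: 2.095, T: 1.909; T is limiting.
n(R) = (3/2) × 3.818 = 5.727 mol

5.73 mol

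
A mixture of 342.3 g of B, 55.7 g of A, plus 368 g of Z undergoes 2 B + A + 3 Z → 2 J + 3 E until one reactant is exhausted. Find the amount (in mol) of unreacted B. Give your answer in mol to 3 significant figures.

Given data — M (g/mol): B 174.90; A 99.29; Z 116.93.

n(B) = 342.3 / 174.90 = 1.957 mol
n(A) = 55.70 / 99.29 = 0.5610 mol
n(Z) = 368.0 / 116.93 = 3.147 mol
n/ν for B = 1.957/2 = 0.9785
n/ν for A = 0.5610/1 = 0.5610
n/ν for Z = 3.147/3 = 1.049
Smallest n/ν is A → limiting reagent.
B consumed = (2/1) × 0.5610 = 1.122 mol
B remaining = 1.957 − 1.122 = 0.8350 mol

0.835 mol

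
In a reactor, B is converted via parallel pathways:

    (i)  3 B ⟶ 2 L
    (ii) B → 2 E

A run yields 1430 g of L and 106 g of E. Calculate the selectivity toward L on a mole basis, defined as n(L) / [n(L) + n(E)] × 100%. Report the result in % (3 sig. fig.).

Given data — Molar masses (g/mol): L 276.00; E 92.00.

n(L) = 1430 / 276.00 = 5.181 mol
n(E) = 106 / 92.00 = 1.152 mol
selectivity = 5.181/(5.181+1.152) × 100 = 81.81 %

81.8 %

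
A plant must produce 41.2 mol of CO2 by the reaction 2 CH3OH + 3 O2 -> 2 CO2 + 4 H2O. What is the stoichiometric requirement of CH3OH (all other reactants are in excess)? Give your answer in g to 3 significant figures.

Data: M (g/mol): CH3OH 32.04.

1320 g

n(CO2) = 41.20 mol
n(CH3OH) = (2/2) × 41.20 = 41.20 mol
mass = 41.20 × 32.04 = 1320 g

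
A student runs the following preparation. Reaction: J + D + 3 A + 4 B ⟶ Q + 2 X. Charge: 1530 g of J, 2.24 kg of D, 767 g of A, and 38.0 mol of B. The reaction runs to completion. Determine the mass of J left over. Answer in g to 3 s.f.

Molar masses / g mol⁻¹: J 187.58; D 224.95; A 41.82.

n(J) = 1530 / 187.58 = 8.157 mol
n(D) = 2.240×1000 / 224.95 = 9.958 mol
n(A) = 767.0 / 41.82 = 18.34 mol
n(B) = 38.00 mol
n/ν for J = 8.157/1 = 8.157
n/ν for D = 9.958/1 = 9.958
n/ν for A = 18.34/3 = 6.113
n/ν for B = 38.00/4 = 9.500
Smallest n/ν is A → limiting reagent.
J consumed = (1/3) × 18.34 = 6.113 mol
J remaining = 8.157 − 6.113 = 2.044 mol
mass = 2.044 × 187.58 = 383.4 g

383 g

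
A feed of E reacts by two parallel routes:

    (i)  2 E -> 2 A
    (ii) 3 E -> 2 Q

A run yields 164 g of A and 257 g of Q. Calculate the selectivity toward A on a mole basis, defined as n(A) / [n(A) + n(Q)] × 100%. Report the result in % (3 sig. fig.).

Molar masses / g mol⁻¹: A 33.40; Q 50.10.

n(A) = 164 / 33.40 = 4.910 mol
n(Q) = 257 / 50.10 = 5.130 mol
selectivity = 4.910/(4.910+5.130) × 100 = 48.90 %

48.9 %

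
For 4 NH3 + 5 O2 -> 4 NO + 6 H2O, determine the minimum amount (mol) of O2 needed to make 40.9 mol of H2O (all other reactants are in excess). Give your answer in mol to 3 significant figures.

34.1 mol

n(H2O) = 40.90 mol
n(O2) = (5/6) × 40.90 = 34.08 mol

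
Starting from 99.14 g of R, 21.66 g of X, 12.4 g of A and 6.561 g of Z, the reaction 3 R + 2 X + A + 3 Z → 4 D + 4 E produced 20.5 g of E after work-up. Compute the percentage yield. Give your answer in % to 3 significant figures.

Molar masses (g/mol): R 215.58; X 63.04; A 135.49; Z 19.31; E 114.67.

n(R) = 99.14 / 215.58 = 0.4599 mol
n(X) = 21.66 / 63.04 = 0.3436 mol
n(A) = 12.40 / 135.49 = 0.09152 mol
n(Z) = 6.561 / 19.31 = 0.3398 mol
n/ν → R: 0.1533, X: 0.1718, A: 0.09152, Z: 0.1133; A is limiting.
theoretical n(E) = (4/1) × 0.09152 = 0.3661 mol → 41.98 g
% yield = 20.5 / 41.98 × 100 = 48.83 %

48.8 %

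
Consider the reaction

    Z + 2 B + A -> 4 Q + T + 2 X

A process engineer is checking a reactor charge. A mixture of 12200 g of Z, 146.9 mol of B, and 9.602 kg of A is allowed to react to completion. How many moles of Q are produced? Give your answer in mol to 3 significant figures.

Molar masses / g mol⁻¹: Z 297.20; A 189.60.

164 mol

n(Z) = 12200 / 297.20 = 41.05 mol
n(B) = 146.9 mol
n(A) = 9.602×1000 / 189.60 = 50.64 mol
n/ν for Z = 41.05/1 = 41.05
n/ν for B = 146.9/2 = 73.45
n/ν for A = 50.64/1 = 50.64
Smallest n/ν is Z → limiting reagent.
n(Q) = (4/1) × 41.05 = 164.2 mol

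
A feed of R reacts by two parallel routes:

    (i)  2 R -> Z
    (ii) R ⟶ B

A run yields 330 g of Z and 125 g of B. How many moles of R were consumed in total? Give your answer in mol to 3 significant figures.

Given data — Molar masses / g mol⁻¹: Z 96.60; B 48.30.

9.42 mol

n(Z) = 330 / 96.60 = 3.416 mol
n(B) = 125 / 48.30 = 2.588 mol
n(R) via (i) = (2/1)×3.416 = 6.832 mol
n(R) via (ii) = (1/1)×2.588 = 2.588 mol
total n(R) = 6.832 + 2.588 = 9.420 mol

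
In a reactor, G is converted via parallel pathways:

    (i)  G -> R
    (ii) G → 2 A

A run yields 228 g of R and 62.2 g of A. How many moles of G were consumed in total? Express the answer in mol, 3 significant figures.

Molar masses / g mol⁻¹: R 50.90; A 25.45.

n(R) = 228 / 50.90 = 4.479 mol
n(A) = 62.2 / 25.45 = 2.444 mol
n(G) via (i) = (1/1)×4.479 = 4.479 mol
n(G) via (ii) = (1/2)×2.444 = 1.222 mol
total n(G) = 4.479 + 1.222 = 5.701 mol

5.70 mol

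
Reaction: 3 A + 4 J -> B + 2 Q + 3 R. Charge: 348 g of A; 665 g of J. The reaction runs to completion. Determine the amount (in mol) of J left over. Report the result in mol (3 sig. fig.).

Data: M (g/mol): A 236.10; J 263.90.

n(A) = 348.0 / 236.10 = 1.474 mol
n(J) = 665.0 / 263.90 = 2.520 mol
n/ν for A = 1.474/3 = 0.4913
n/ν for J = 2.520/4 = 0.6300
Smallest n/ν is A → limiting reagent.
J consumed = (4/3) × 1.474 = 1.965 mol
J remaining = 2.520 − 1.965 = 0.5550 mol

0.555 mol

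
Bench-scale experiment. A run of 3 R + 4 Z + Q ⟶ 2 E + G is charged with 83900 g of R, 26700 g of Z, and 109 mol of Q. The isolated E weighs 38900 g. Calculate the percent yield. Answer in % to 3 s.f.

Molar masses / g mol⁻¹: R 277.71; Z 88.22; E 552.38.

n(R) = 83900 / 277.71 = 302.1 mol
n(Z) = 26700 / 88.22 = 302.7 mol
n(Q) = 109.0 mol
n/ν → R: 100.7, Z: 75.68, Q: 109.0; Z is limiting.
theoretical n(E) = (2/4) × 302.7 = 151.4 mol → 83630 g
% yield = 38900 / 83630 × 100 = 46.51 %

46.5 %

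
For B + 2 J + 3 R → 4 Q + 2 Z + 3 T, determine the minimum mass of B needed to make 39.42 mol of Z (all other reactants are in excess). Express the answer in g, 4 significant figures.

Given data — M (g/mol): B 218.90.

n(Z) = 39.42 mol
n(B) = (1/2) × 39.42 = 19.71 mol
mass = 19.71 × 218.90 = 4315 g

4315 g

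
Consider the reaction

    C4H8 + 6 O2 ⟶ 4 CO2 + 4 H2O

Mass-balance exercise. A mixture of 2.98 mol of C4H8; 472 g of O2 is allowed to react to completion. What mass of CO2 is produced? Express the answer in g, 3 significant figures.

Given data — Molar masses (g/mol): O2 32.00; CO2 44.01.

n(C4H8) = 2.980 mol
n(O2) = 472.0 / 32.00 = 14.75 mol
n/ν for C4H8 = 2.980/1 = 2.980
n/ν for O2 = 14.75/6 = 2.458
Smallest n/ν is O2 → limiting reagent.
n(CO2) = (4/6) × 14.75 = 9.833 mol
mass = 9.833 × 44.01 = 432.8 g

433 g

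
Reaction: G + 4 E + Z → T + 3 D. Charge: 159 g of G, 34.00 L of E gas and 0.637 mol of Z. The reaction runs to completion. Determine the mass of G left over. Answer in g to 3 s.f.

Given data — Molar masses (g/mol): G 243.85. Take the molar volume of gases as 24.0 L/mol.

n(G) = 159.0 / 243.85 = 0.6520 mol
n(E) = 34.00 / 24.0 = 1.417 mol
n(Z) = 0.6370 mol
n/ν for G = 0.6520/1 = 0.6520
n/ν for E = 1.417/4 = 0.3543
n/ν for Z = 0.6370/1 = 0.6370
Smallest n/ν is E → limiting reagent.
G consumed = (1/4) × 1.417 = 0.3543 mol
G remaining = 0.6520 − 0.3543 = 0.2977 mol
mass = 0.2977 × 243.85 = 72.59 g

72.6 g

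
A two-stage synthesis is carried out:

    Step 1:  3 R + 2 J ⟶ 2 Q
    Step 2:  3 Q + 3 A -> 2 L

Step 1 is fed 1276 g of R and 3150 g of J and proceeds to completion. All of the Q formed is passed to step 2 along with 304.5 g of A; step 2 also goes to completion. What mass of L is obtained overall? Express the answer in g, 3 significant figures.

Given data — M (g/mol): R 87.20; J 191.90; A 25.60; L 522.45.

Step 1:
n(R) = 1276 / 87.20 = 14.63 mol
n(J) = 3150 / 191.90 = 16.41 mol
n/ν for R = 14.63/3 = 4.877
n/ν for J = 16.41/2 = 8.205
Smallest n/ν is R → limiting reagent.
n(Q) produced = (2/3) × 14.63 = 9.753 mol
Step 2:
n(Q) available = 9.753 mol
n(A) = 304.5 / 25.60 = 11.89 mol
n/ν for Q = 9.753/3 = 3.251
n/ν for A = 11.89/3 = 3.963
Smallest n/ν is Q → limiting reagent.
n(L) = (2/3) × 9.753 = 6.502 mol
mass = 6.502 × 522.45 = 3397 g

3400 g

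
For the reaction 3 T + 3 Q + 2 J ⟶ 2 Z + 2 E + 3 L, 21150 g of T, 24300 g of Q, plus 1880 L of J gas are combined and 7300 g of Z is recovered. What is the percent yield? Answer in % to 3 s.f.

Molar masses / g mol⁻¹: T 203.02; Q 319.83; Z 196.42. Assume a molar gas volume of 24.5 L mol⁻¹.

n(T) = 21150 / 203.02 = 104.2 mol
n(Q) = 24300 / 319.83 = 75.98 mol
n(J) = 1880 / 24.5 = 76.73 mol
n/ν for T = 104.2/3 = 34.73
n/ν for Q = 75.98/3 = 25.33
n/ν for J = 76.73/2 = 38.37
Smallest n/ν is Q → limiting reagent.
theoretical n(Z) = (2/3) × 75.98 = 50.65 mol → 9949 g
% yield = 7300 / 9949 × 100 = 73.37 %

73.4 %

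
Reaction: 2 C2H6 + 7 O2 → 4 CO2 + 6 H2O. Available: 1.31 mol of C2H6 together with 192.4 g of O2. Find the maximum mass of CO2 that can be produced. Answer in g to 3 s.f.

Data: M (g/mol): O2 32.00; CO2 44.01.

115 g

n(C2H6) = 1.310 mol
n(O2) = 192.4 / 32.00 = 6.013 mol
n/ν → C2H6: 0.6550, O2: 0.8590; C2H6 is limiting.
n(CO2) = (4/2) × 1.310 = 2.620 mol
mass = 2.620 × 44.01 = 115.3 g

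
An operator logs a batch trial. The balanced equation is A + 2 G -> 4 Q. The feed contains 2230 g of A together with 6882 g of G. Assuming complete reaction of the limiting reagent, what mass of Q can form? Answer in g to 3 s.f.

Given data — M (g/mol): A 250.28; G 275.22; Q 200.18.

7130 g

n(A) = 2230 / 250.28 = 8.910 mol
n(G) = 6882 / 275.22 = 25.01 mol
n/ν → A: 8.910, G: 12.51; A is limiting.
n(Q) = (4/1) × 8.910 = 35.64 mol
mass = 35.64 × 200.18 = 7134 g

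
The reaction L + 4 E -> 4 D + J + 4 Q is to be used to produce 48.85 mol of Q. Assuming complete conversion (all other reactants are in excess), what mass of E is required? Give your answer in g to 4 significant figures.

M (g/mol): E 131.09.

6404 g

n(Q) = 48.85 mol
n(E) = (4/4) × 48.85 = 48.85 mol
mass = 48.85 × 131.09 = 6404 g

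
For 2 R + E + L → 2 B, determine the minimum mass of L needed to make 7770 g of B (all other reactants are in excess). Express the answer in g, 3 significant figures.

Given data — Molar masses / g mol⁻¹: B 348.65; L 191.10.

2130 g

n(B) = 7770 / 348.65 = 22.29 mol
n(L) = (1/2) × 22.29 = 11.15 mol
mass = 11.15 × 191.10 = 2131 g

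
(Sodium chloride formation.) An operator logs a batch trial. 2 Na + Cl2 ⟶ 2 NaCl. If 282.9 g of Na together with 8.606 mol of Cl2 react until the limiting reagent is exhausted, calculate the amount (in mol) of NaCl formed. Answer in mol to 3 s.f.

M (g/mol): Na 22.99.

n(Na) = 282.9 / 22.99 = 12.31 mol
n(Cl2) = 8.606 mol
n/ν for Na = 12.31/2 = 6.155
n/ν for Cl2 = 8.606/1 = 8.606
Smallest n/ν is Na → limiting reagent.
n(NaCl) = (2/2) × 12.31 = 12.31 mol

12.3 mol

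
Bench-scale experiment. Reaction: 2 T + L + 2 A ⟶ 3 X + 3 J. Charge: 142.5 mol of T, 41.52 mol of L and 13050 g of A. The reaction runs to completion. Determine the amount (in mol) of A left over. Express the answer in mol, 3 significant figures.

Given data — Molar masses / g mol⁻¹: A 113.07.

32.4 mol

n(T) = 142.5 mol
n(L) = 41.52 mol
n(A) = 13050 / 113.07 = 115.4 mol
n/ν for T = 142.5/2 = 71.25
n/ν for L = 41.52/1 = 41.52
n/ν for A = 115.4/2 = 57.70
Smallest n/ν is L → limiting reagent.
A consumed = (2/1) × 41.52 = 83.04 mol
A remaining = 115.4 − 83.04 = 32.36 mol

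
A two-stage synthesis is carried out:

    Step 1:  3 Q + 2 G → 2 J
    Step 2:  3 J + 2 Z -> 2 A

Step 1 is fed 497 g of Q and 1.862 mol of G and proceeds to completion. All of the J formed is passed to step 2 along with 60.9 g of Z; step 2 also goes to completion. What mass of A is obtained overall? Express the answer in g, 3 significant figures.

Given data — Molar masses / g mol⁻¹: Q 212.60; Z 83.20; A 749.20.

Step 1:
n(Q) = 497.0 / 212.60 = 2.338 mol
n(G) = 1.862 mol
n/ν for Q = 2.338/3 = 0.7793
n/ν for G = 1.862/2 = 0.9310
Smallest n/ν is Q → limiting reagent.
n(J) produced = (2/3) × 2.338 = 1.559 mol
Step 2:
n(J) available = 1.559 mol
n(Z) = 60.90 / 83.20 = 0.7320 mol
n/ν for J = 1.559/3 = 0.5197
n/ν for Z = 0.7320/2 = 0.3660
Smallest n/ν is Z → limiting reagent.
n(A) = (2/2) × 0.7320 = 0.7320 mol
mass = 0.7320 × 749.20 = 548.4 g

548 g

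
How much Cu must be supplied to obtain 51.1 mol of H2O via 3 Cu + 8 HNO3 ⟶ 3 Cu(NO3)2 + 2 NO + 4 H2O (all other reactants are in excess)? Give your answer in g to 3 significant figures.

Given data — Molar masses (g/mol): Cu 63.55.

2440 g

n(H2O) = 51.10 mol
n(Cu) = (3/4) × 51.10 = 38.33 mol
mass = 38.33 × 63.55 = 2436 g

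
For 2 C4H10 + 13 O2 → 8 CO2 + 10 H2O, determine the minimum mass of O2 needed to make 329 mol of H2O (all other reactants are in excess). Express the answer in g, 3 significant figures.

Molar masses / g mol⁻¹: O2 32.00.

n(H2O) = 329.0 mol
n(O2) = (13/10) × 329.0 = 427.7 mol
mass = 427.7 × 32.00 = 13690 g

13700 g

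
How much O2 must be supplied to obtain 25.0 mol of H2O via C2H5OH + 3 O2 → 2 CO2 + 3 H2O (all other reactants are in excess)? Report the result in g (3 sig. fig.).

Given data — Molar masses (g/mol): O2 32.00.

n(H2O) = 25.00 mol
n(O2) = (3/3) × 25.00 = 25.00 mol
mass = 25.00 × 32.00 = 800.0 g

800 g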